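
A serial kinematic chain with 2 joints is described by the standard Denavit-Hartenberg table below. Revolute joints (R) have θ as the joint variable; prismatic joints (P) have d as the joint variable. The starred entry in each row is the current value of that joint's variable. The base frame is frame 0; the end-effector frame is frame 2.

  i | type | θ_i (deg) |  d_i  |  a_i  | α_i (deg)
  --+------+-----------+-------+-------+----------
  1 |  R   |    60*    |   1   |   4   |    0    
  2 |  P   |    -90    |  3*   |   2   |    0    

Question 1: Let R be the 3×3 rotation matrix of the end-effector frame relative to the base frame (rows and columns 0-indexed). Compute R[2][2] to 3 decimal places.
1.000

End-effector z-axis (col 2 of R) = (0.0000,0.0000,1.0000)
R[2][2] = 1.0000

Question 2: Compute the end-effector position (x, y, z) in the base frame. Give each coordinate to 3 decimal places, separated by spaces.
3.732 2.464 4.000

after link 1: o_1 = (2.0000, 3.4641, 1.0000)
after link 2: o_2 = (3.7321, 2.4641, 4.0000)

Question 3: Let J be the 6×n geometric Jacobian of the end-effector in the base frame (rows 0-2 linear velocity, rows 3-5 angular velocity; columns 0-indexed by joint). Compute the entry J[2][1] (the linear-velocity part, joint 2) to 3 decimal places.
prismatic axis z_1 = (0.0000,0.0000,1.0000)
J_v[:, 1] = z_1; J_ω[:, 1] = (0,0,0)
entry J[2][1] = 1.0000

1.000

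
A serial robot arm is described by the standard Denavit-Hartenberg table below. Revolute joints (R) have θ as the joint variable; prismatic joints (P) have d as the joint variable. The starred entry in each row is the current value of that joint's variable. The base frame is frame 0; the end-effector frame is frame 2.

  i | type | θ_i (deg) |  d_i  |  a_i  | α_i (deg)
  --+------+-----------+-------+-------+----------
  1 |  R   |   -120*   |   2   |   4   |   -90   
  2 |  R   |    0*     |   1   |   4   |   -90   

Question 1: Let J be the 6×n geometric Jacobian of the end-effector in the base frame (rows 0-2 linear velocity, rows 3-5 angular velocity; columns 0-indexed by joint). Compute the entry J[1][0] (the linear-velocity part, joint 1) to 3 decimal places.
-3.134

axis z_0 = ẑ; lever o_n−o_0 = (-3.1340,-7.4282,2.0000)
cross product → J_v[:, 0] = (7.4282,-3.1340,0.0000)
J_ω[:, 0] = z_0
entry J[1][0] = -3.1340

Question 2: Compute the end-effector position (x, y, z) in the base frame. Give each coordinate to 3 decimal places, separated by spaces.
-3.134 -7.428 2.000

after link 1: o_1 = (-2.0000, -3.4641, 2.0000)
after link 2: o_2 = (-3.1340, -7.4282, 2.0000)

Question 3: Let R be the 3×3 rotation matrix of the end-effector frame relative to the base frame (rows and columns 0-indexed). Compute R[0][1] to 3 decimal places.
-0.866

End-effector y-axis (col 1 of R) = (-0.8660,0.5000,-0.0000)
R[0][1] = -0.8660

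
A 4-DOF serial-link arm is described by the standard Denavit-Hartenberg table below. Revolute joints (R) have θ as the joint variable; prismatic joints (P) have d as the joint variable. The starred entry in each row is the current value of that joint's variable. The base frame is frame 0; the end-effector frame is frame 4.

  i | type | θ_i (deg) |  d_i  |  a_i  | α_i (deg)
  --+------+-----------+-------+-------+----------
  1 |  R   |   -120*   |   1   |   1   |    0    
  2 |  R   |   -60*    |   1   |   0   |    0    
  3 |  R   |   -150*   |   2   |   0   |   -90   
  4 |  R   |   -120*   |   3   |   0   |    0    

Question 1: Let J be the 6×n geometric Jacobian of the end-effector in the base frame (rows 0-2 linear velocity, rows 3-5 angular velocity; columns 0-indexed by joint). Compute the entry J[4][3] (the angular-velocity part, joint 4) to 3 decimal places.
axis z_3 = (-0.5000,0.8660,0.0000); lever o_n−o_3 = (-1.5000,2.5981,0.0000)
cross product → J_v[:, 3] = (-0.0000,-0.0000,-0.0000)
J_ω[:, 3] = z_3
entry J[4][3] = 0.8660

0.866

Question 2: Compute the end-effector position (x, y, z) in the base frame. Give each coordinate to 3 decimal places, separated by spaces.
-2.000 1.732 4.000

after link 1: o_1 = (-0.5000, -0.8660, 1.0000)
after link 2: o_2 = (-0.5000, -0.8660, 2.0000)
after link 3: o_3 = (-0.5000, -0.8660, 4.0000)
after link 4: o_4 = (-2.0000, 1.7321, 4.0000)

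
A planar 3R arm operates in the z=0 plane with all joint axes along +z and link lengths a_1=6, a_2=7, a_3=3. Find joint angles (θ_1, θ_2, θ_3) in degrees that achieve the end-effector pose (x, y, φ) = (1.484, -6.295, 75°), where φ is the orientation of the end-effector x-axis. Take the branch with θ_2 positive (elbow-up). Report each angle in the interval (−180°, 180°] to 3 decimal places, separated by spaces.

wrist centre = target − a_3·(cos φ, sin φ) = (0.7075, -9.1928)
cos θ_2 = (85.0078−6²−7²)/(2·6·7) = 0.0001; θ_2 = 89.9947° (elbow-up)
β = atan2(-9.1928,0.7075) = -85.5988°; ψ = atan2(7.0000,6.0006) = 49.3956°
θ_1 = β − ψ = -134.9944°
θ_3 = φ − θ_1 − θ_2 = 119.9997° (wrapped to (-180°,180°])

-134.994 89.995 120.000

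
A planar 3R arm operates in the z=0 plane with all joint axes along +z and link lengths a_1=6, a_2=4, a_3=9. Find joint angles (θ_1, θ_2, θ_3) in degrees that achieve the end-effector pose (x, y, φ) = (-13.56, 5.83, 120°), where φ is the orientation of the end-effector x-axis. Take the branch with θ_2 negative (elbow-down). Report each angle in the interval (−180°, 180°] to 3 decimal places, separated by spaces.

-150.004 -44.999 -44.998

wrist centre = target − a_3·(cos φ, sin φ) = (-9.0600, -1.9642)
cos θ_2 = (85.9418−6²−4²)/(2·6·4) = 0.7071; θ_2 = -44.9989° (elbow-down)
β = atan2(-1.9642,-9.0600) = -167.7675°; ψ = atan2(-2.8284,8.8285) = -17.7638°
θ_1 = β − ψ = -150.0036°
θ_3 = φ − θ_1 − θ_2 = -44.9975° (wrapped to (-180°,180°])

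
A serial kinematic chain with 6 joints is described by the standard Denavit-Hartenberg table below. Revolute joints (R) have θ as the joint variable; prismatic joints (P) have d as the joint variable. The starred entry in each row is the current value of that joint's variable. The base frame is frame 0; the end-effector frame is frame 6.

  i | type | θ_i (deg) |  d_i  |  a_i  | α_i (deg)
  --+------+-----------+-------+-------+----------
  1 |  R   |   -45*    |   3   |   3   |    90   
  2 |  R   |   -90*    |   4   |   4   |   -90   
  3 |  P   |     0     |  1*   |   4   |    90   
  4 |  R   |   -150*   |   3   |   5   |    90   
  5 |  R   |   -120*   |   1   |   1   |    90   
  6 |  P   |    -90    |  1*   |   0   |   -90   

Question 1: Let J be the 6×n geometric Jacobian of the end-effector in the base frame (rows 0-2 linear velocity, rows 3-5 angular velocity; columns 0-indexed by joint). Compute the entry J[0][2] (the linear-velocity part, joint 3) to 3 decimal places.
prismatic axis z_2 = (0.7071,-0.7071,0.0000)
J_v[:, 2] = z_2; J_ω[:, 2] = (0,0,0)
entry J[0][2] = 0.7071

0.707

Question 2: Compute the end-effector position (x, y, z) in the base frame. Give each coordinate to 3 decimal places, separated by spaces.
-2.535 -6.847 -1.353

after link 1: o_1 = (2.1213, -2.1213, 3.0000)
after link 2: o_2 = (-0.7071, -4.9497, -1.0000)
after link 3: o_3 = (0.0000, -5.6569, -5.0000)
after link 4: o_4 = (-3.8891, -6.0104, -0.6699)
after link 5: o_5 = (-2.4876, -6.1872, -0.6029)
after link 6: o_6 = (-2.5349, -6.8469, -1.3529)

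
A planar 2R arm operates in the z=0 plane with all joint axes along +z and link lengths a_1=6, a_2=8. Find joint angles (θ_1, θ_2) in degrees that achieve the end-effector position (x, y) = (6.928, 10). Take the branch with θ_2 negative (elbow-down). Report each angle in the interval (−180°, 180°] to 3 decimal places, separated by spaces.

90.002 -60.002

cos θ_2 = (147.9972−6²−8²)/(2·6·8) = 0.5000; θ_2 = -60.0019° (elbow-down)
β = atan2(10.0000,6.9280) = 55.2858°; ψ = atan2(-6.9283,9.9998) = -34.7162°
θ_1 = β − ψ = 90.0019°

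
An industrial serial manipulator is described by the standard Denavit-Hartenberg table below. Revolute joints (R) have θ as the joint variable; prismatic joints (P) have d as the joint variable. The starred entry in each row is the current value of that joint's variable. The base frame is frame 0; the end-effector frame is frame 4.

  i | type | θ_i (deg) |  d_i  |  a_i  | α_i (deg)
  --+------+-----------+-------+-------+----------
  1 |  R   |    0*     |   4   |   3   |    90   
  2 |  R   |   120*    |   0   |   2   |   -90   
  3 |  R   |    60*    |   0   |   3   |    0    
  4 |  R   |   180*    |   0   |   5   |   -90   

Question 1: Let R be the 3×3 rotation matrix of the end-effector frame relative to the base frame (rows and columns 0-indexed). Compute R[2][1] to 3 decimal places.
0.500

End-effector y-axis (col 1 of R) = (0.8660,0.0000,0.5000)
R[2][1] = 0.5000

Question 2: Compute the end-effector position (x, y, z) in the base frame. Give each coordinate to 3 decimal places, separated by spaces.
after link 1: o_1 = (3.0000, 0.0000, 4.0000)
after link 2: o_2 = (2.0000, 0.0000, 5.7321)
after link 3: o_3 = (1.2500, 2.5981, 7.0311)
after link 4: o_4 = (2.5000, -1.7321, 4.8660)

2.500 -1.732 4.866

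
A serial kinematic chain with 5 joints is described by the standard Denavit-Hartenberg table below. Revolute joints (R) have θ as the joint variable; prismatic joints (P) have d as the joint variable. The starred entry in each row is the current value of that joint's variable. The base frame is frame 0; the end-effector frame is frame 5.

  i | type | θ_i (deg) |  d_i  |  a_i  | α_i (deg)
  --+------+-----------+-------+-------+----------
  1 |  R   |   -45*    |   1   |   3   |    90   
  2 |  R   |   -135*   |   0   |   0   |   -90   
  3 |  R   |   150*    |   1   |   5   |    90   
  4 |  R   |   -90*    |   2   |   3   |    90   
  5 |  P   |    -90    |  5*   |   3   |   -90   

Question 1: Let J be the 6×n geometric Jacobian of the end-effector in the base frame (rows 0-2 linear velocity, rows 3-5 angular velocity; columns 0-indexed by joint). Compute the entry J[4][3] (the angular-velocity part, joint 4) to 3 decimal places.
axis z_3 = (0.3624,0.8624,-0.3536); lever o_n−o_3 = (-5.7952,1.0349,-0.5870)
cross product → J_v[:, 3] = (-0.1403,2.2616,5.3727)
J_ω[:, 3] = z_3
entry J[4][3] = 0.8624

0.862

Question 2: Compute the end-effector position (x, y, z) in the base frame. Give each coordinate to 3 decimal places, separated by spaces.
0.759 -1.984 2.768

after link 1: o_1 = (2.1213, -2.1213, 1.0000)
after link 2: o_2 = (2.1213, -2.1213, 1.0000)
after link 3: o_3 = (6.5542, -3.0186, 3.3548)
after link 4: o_4 = (5.7789, 0.2061, 4.7690)
after link 5: o_5 = (0.7589, -1.9837, 2.7678)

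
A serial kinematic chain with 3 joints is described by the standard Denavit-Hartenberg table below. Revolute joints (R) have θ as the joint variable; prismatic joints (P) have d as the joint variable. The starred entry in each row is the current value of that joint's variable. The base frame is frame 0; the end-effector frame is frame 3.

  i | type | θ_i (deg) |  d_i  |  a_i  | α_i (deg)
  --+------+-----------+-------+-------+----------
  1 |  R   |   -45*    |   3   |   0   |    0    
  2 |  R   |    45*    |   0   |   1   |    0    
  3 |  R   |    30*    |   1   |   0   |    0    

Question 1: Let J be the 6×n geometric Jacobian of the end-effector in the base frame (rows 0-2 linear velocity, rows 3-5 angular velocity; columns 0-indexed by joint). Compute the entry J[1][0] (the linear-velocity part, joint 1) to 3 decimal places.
1.000

axis z_0 = ẑ; lever o_n−o_0 = (1.0000,0.0000,4.0000)
cross product → J_v[:, 0] = (0.0000,1.0000,0.0000)
J_ω[:, 0] = z_0
entry J[1][0] = 1.0000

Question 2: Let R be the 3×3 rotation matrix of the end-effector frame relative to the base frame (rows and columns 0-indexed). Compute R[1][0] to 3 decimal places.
0.500

End-effector x-axis (col 0 of R) = (0.8660,0.5000,0.0000)
R[1][0] = 0.5000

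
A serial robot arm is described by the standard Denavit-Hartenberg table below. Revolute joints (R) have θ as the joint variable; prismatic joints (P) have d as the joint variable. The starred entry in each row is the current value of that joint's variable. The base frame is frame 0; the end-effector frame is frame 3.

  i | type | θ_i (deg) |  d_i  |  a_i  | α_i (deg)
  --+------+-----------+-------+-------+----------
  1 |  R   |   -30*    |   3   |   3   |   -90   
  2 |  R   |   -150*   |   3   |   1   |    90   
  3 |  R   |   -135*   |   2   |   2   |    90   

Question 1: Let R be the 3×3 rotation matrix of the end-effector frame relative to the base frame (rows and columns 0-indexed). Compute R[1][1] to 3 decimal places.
End-effector y-axis (col 1 of R) = (-0.4330,0.2500,-0.8660)
R[1][1] = 0.2500

0.250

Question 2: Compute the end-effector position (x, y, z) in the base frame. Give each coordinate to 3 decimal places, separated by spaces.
2.836 0.194 1.061

after link 1: o_1 = (2.5981, -1.5000, 3.0000)
after link 2: o_2 = (3.3481, 1.5311, 3.5000)
after link 3: o_3 = (2.8356, 0.1940, 1.0608)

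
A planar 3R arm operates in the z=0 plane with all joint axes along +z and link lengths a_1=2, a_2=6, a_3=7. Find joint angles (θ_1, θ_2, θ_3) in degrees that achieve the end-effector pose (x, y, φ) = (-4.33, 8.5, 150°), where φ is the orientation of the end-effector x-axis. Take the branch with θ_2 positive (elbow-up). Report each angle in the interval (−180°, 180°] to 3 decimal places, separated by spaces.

wrist centre = target − a_3·(cos φ, sin φ) = (1.7322, 5.0000)
cos θ_2 = (28.0004−2²−6²)/(2·2·6) = -0.5000; θ_2 = 119.9988° (elbow-up)
β = atan2(5.0000,1.7322) = 70.8921°; ψ = atan2(5.1962,-0.9999) = 100.8921°
θ_1 = β − ψ = -30.0000°
θ_3 = φ − θ_1 − θ_2 = 60.0012° (wrapped to (-180°,180°])

-30.000 119.999 60.001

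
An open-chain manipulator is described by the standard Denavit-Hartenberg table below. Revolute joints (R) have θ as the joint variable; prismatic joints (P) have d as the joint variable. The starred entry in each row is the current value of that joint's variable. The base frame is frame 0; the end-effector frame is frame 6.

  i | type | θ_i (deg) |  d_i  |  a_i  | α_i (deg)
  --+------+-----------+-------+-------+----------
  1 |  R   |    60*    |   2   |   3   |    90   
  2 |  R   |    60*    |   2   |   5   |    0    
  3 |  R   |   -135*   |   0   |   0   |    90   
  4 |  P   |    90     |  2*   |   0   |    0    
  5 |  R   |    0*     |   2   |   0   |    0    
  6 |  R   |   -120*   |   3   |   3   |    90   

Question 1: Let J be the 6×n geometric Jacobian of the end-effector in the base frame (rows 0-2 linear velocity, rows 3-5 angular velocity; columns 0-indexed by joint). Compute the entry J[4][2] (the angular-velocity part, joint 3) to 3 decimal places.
axis z_2 = (0.8660,-0.5000,0.0000); lever o_n−o_2 = (-4.3436,-4.5233,-4.3213)
cross product → J_v[:, 2] = (2.1606,3.7423,-6.0890)
J_ω[:, 2] = z_2
entry J[4][2] = -0.5000

-0.500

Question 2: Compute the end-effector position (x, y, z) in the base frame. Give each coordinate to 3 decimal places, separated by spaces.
after link 1: o_1 = (1.5000, 2.5981, 2.0000)
after link 2: o_2 = (4.4821, 3.7631, 6.3301)
after link 3: o_3 = (4.4821, 3.7631, 6.3301)
after link 4: o_4 = (3.5161, 2.0901, 5.8125)
after link 5: o_5 = (2.5502, 0.4171, 5.2949)
after link 6: o_6 = (0.1385, -0.7601, 2.0088)

0.138 -0.760 2.009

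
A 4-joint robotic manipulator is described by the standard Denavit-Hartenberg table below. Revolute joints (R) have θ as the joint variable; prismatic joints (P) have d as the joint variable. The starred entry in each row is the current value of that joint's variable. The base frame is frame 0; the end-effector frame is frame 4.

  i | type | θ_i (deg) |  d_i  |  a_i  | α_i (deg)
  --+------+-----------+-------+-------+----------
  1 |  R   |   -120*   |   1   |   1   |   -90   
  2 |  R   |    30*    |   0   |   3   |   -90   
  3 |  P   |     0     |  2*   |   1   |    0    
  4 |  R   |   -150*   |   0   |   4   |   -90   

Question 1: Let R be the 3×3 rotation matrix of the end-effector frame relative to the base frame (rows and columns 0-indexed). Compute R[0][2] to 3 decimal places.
End-effector z-axis (col 2 of R) = (0.5335,-0.8080,-0.2500)
R[0][2] = 0.5335

0.533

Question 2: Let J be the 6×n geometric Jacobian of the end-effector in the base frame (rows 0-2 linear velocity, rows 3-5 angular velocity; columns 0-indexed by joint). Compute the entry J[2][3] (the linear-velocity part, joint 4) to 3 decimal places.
axis z_3 = (0.2500,0.4330,-0.8660); lever o_n−o_3 = (3.2321,1.5981,1.7321)
cross product → J_v[:, 3] = (2.1340,-3.2321,-1.0000)
J_ω[:, 3] = z_3
entry J[2][3] = -1.0000

-1.000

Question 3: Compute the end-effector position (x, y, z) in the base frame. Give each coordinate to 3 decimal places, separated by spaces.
after link 1: o_1 = (-0.5000, -0.8660, 1.0000)
after link 2: o_2 = (-1.7990, -3.1160, -0.5000)
after link 3: o_3 = (-1.7321, -3.0000, -2.7321)
after link 4: o_4 = (1.5000, -1.4019, -1.0000)

1.500 -1.402 -1.000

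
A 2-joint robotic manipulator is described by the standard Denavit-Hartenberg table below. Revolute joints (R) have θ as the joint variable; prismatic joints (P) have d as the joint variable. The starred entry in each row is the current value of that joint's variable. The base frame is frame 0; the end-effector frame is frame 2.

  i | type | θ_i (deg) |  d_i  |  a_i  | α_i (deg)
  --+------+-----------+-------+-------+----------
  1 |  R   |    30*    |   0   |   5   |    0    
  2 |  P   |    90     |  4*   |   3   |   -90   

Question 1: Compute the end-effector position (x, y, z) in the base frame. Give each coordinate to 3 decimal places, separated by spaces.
2.830 5.098 4.000

after link 1: o_1 = (4.3301, 2.5000, 0.0000)
after link 2: o_2 = (2.8301, 5.0981, 4.0000)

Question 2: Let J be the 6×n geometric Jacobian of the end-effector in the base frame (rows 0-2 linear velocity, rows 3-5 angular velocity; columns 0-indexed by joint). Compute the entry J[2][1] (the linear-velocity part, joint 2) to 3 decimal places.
prismatic axis z_1 = (0.0000,0.0000,1.0000)
J_v[:, 1] = z_1; J_ω[:, 1] = (0,0,0)
entry J[2][1] = 1.0000

1.000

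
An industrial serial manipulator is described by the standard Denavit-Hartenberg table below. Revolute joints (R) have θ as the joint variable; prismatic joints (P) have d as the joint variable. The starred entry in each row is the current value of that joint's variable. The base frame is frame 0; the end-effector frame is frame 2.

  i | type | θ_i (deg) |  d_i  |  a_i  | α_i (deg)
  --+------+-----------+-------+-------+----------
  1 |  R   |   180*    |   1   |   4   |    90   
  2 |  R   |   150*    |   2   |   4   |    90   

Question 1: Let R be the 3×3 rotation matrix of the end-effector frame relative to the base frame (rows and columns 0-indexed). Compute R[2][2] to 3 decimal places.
End-effector z-axis (col 2 of R) = (-0.5000,0.0000,0.8660)
R[2][2] = 0.8660

0.866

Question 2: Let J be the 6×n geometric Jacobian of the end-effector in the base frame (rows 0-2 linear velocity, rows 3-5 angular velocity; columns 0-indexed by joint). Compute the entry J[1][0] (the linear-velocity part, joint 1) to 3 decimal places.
axis z_0 = ẑ; lever o_n−o_0 = (-0.5359,2.0000,3.0000)
cross product → J_v[:, 0] = (-2.0000,-0.5359,0.0000)
J_ω[:, 0] = z_0
entry J[1][0] = -0.5359

-0.536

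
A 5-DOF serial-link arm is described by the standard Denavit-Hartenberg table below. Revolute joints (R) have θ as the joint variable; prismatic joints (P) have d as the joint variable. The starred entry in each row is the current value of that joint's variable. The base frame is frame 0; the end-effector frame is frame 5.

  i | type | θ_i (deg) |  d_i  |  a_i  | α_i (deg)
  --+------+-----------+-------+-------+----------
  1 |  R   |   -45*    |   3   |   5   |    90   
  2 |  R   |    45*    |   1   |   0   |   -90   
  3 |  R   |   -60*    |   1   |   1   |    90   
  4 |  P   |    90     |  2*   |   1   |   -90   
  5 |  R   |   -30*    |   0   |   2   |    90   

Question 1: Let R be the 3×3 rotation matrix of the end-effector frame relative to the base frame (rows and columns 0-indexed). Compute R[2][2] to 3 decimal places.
End-effector z-axis (col 2 of R) = (-0.4312,-0.1812,-0.8839)
R[2][2] = -0.8839

-0.884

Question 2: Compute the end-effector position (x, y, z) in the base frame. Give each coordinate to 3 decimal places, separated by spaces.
-1.760 -3.001 4.155

after link 1: o_1 = (3.5355, -3.5355, 3.0000)
after link 2: o_2 = (2.8284, -4.2426, 3.0000)
after link 3: o_3 = (1.9661, -4.6050, 4.0607)
after link 4: o_4 = (-0.1071, -3.9461, 3.5430)
after link 5: o_5 = (-1.7597, -3.0006, 4.1554)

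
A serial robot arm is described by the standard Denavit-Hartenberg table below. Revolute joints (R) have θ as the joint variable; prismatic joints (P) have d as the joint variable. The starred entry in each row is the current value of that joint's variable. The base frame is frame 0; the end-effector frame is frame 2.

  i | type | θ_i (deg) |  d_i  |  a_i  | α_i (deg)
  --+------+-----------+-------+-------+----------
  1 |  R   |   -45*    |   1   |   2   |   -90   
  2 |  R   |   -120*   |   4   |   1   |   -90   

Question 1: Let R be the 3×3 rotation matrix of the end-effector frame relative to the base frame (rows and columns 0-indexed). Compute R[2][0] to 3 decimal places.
0.866

End-effector x-axis (col 0 of R) = (-0.3536,0.3536,0.8660)
R[2][0] = 0.8660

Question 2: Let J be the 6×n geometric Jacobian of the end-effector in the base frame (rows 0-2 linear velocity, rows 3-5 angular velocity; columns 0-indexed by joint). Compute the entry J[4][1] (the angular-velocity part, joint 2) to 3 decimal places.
axis z_1 = (0.7071,0.7071,0.0000); lever o_n−o_1 = (2.4749,3.1820,0.8660)
cross product → J_v[:, 1] = (0.6124,-0.6124,0.5000)
J_ω[:, 1] = z_1
entry J[4][1] = 0.7071

0.707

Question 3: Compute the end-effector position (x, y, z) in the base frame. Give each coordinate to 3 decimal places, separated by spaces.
3.889 1.768 1.866

after link 1: o_1 = (1.4142, -1.4142, 1.0000)
after link 2: o_2 = (3.8891, 1.7678, 1.8660)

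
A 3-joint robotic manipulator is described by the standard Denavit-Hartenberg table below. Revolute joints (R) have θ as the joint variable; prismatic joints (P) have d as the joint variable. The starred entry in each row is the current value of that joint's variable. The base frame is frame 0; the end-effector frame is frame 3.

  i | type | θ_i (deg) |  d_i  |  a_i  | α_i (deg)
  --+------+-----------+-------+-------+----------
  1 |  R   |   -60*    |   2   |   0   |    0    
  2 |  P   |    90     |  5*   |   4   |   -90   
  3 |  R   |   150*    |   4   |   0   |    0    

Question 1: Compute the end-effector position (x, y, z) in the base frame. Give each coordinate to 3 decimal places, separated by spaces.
after link 1: o_1 = (0.0000, 0.0000, 2.0000)
after link 2: o_2 = (3.4641, 2.0000, 7.0000)
after link 3: o_3 = (1.4641, 5.4641, 7.0000)

1.464 5.464 7.000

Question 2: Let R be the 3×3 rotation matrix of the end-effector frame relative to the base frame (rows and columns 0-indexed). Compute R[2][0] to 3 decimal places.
End-effector x-axis (col 0 of R) = (-0.7500,-0.4330,-0.5000)
R[2][0] = -0.5000

-0.500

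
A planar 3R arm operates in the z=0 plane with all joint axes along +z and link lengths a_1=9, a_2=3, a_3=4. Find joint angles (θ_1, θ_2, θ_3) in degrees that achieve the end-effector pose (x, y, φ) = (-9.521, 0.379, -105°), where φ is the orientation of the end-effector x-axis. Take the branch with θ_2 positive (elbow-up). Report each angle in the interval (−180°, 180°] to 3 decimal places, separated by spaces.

135.002 89.991 30.007

wrist centre = target − a_3·(cos φ, sin φ) = (-8.4857, 4.2427)
cos θ_2 = (90.0080−9²−3²)/(2·9·3) = 0.0001; θ_2 = 89.9915° (elbow-up)
β = atan2(4.2427,-8.4857) = 153.4358°; ψ = atan2(3.0000,9.0004) = 18.4341°
θ_1 = β − ψ = 135.0017°
θ_3 = φ − θ_1 − θ_2 = 30.0068° (wrapped to (-180°,180°])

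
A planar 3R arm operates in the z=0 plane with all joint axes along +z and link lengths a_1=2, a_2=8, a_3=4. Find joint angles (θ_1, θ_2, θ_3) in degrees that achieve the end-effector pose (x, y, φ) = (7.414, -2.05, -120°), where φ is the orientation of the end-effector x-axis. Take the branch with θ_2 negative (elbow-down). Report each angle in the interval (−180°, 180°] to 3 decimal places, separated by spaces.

45.009 -45.011 -119.998

wrist centre = target − a_3·(cos φ, sin φ) = (9.4140, 1.4141)
cos θ_2 = (90.6231−2²−8²)/(2·2·8) = 0.7070; θ_2 = -45.0110° (elbow-down)
β = atan2(1.4141,9.4140) = 8.5427°; ψ = atan2(-5.6579,7.6558) = -36.4660°
θ_1 = β − ψ = 45.0087°
θ_3 = φ − θ_1 − θ_2 = -119.9977° (wrapped to (-180°,180°])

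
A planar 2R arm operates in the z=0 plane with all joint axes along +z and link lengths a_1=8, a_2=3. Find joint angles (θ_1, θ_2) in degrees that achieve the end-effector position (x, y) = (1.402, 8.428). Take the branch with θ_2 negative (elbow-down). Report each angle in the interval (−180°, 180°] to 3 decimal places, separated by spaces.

101.112 -90.004

cos θ_2 = (72.9968−8²−3²)/(2·8·3) = -0.0001; θ_2 = -90.0038° (elbow-down)
β = atan2(8.4280,1.4020) = 80.5553°; ψ = atan2(-3.0000,7.9998) = -20.5565°
θ_1 = β − ψ = 101.1118°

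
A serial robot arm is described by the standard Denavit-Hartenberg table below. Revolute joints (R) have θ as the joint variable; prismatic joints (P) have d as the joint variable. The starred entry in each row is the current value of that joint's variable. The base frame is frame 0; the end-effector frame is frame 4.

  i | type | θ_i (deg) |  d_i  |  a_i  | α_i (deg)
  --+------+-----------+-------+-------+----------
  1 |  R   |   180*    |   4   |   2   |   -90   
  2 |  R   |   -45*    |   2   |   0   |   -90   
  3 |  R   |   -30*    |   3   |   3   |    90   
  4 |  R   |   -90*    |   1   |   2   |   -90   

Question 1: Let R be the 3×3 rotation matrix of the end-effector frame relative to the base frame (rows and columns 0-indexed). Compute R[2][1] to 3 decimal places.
0.354

End-effector y-axis (col 1 of R) = (-0.3536,0.8660,0.3536)
R[2][1] = 0.3536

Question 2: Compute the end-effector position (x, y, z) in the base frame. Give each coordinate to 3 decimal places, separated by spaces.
-4.191 -4.366 4.776

after link 1: o_1 = (-2.0000, 0.0000, 4.0000)
after link 2: o_2 = (-2.0000, -2.0000, 4.0000)
after link 3: o_3 = (-5.9584, -3.5000, 3.7158)
after link 4: o_4 = (-4.1907, -4.3660, 4.7765)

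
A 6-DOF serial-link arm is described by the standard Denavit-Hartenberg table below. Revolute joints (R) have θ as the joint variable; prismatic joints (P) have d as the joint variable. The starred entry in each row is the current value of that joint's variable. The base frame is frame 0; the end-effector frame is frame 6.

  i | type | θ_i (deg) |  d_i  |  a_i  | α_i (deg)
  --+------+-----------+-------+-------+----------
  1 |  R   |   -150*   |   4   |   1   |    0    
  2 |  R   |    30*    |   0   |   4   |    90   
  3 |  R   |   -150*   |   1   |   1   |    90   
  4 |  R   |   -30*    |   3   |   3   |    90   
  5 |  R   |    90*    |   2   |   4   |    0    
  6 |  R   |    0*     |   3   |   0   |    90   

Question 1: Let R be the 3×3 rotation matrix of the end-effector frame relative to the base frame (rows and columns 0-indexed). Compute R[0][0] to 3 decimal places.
End-effector x-axis (col 0 of R) = (0.2500,0.4330,0.8660)
R[0][0] = 0.2500

0.250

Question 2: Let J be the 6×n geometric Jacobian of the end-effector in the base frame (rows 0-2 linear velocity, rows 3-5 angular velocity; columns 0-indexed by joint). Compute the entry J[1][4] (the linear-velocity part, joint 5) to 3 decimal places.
-1.598

axis z_4 = (0.5335,-0.8080,0.2500); lever o_n−o_4 = (3.6675,-2.3080,4.7141)
cross product → J_v[:, 4] = (-3.2321,-1.5981,1.7321)
J_ω[:, 4] = z_4
entry J[1][4] = -1.5981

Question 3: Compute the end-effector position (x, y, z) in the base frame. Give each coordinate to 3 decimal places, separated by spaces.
3.542 -2.525 9.513

after link 1: o_1 = (-0.8660, -0.5000, 4.0000)
after link 2: o_2 = (-2.8660, -3.9641, 4.0000)
after link 3: o_3 = (-3.2990, -2.7141, 3.5000)
after link 4: o_4 = (-0.1250, -0.2165, 4.7990)
after link 5: o_5 = (1.9420, -0.1005, 8.7631)
after link 6: o_6 = (3.5425, -2.5245, 9.5131)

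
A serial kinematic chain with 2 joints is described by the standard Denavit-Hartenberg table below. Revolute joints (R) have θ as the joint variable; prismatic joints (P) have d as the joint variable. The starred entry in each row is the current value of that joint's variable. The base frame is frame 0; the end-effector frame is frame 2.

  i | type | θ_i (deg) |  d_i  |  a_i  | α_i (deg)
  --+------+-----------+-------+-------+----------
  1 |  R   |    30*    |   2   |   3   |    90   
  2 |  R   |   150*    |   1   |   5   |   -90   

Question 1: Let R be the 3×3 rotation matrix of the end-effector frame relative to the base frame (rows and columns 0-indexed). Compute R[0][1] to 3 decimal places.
-0.500

End-effector y-axis (col 1 of R) = (-0.5000,0.8660,-0.0000)
R[0][1] = -0.5000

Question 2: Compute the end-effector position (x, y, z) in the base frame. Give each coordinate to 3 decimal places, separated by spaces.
after link 1: o_1 = (2.5981, 1.5000, 2.0000)
after link 2: o_2 = (-0.6519, -1.5311, 4.5000)

-0.652 -1.531 4.500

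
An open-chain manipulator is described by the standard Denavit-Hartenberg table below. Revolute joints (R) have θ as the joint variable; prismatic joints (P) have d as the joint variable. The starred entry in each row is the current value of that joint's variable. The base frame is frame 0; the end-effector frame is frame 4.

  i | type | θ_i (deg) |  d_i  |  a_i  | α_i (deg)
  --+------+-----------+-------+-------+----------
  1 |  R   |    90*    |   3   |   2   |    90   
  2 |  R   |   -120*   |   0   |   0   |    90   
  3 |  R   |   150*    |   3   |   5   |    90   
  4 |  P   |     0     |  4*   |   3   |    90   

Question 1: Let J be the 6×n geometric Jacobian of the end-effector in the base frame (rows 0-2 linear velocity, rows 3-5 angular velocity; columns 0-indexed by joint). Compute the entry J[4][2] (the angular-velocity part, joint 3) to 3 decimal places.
axis z_2 = (-0.0000,-0.8660,0.5000); lever o_n−o_2 = (7.4641,-0.1340,5.7679)
cross product → J_v[:, 2] = (-4.9282,3.7321,6.4641)
J_ω[:, 2] = z_2
entry J[4][2] = -0.8660

-0.866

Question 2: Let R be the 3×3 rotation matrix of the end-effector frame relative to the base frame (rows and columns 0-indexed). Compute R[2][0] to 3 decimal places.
End-effector x-axis (col 0 of R) = (0.5000,0.4330,0.7500)
R[2][0] = 0.7500

0.750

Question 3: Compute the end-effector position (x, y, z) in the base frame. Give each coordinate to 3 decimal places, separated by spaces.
7.464 1.866 8.768

after link 1: o_1 = (0.0000, 2.0000, 3.0000)
after link 2: o_2 = (0.0000, 2.0000, 3.0000)
after link 3: o_3 = (2.5000, 1.5670, 8.2500)
after link 4: o_4 = (7.4641, 1.8660, 8.7679)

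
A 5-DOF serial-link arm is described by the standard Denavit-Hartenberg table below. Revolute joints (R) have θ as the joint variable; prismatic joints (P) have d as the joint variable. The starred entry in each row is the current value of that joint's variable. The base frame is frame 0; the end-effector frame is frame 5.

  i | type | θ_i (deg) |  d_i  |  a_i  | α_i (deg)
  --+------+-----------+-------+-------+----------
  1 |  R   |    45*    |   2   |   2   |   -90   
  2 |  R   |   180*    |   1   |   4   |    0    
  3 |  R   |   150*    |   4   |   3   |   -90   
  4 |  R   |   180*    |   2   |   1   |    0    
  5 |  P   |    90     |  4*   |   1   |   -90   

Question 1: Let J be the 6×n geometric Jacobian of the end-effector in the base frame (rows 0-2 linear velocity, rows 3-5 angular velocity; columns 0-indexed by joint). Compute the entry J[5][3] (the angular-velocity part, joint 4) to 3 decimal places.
-0.866

axis z_3 = (0.3536,0.3536,-0.8660); lever o_n−o_3 = (0.8018,2.2161,-5.6962)
cross product → J_v[:, 3] = (-0.0947,1.3195,0.5000)
J_ω[:, 3] = z_3
entry J[5][3] = -0.8660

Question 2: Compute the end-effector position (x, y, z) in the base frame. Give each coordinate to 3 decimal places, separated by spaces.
-2.311 6.174 -2.196

after link 1: o_1 = (1.4142, 1.4142, 2.0000)
after link 2: o_2 = (-2.1213, -0.7071, 2.0000)
after link 3: o_3 = (-3.1126, 3.9584, 3.5000)
after link 4: o_4 = (-3.0179, 4.0532, 1.2679)
after link 5: o_5 = (-2.3108, 6.1745, -2.1962)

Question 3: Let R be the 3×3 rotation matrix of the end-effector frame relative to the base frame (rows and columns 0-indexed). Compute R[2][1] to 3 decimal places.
0.866

End-effector y-axis (col 1 of R) = (-0.3536,-0.3536,0.8660)
R[2][1] = 0.8660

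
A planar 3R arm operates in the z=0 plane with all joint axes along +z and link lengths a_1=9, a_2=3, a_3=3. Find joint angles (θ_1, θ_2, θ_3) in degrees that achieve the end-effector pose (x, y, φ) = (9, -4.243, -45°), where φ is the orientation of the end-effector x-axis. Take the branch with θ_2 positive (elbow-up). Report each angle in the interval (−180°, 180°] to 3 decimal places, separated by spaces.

-34.282 134.998 -145.716

wrist centre = target − a_3·(cos φ, sin φ) = (6.8787, -2.1217)
cos θ_2 = (51.8178−9²−3²)/(2·9·3) = -0.7071; θ_2 = 134.9977° (elbow-up)
β = atan2(-2.1217,6.8787) = -17.1420°; ψ = atan2(2.1214,6.8788) = 17.1397°
θ_1 = β − ψ = -34.2817°
θ_3 = φ − θ_1 − θ_2 = -145.7160° (wrapped to (-180°,180°])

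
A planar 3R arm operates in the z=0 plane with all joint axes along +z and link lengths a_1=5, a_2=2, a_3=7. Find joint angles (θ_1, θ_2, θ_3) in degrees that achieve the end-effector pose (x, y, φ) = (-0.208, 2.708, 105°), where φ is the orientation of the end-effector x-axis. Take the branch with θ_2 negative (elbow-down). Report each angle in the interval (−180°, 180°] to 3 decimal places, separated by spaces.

wrist centre = target − a_3·(cos φ, sin φ) = (1.6037, -4.0535)
cos θ_2 = (19.0027−5²−2²)/(2·5·2) = -0.4999; θ_2 = -119.9912° (elbow-down)
β = atan2(-4.0535,1.6037) = -68.4141°; ψ = atan2(-1.7322,4.0003) = -23.4137°
θ_1 = β − ψ = -45.0004°
θ_3 = φ − θ_1 − θ_2 = -90.0084° (wrapped to (-180°,180°])

-45.000 -119.991 -90.008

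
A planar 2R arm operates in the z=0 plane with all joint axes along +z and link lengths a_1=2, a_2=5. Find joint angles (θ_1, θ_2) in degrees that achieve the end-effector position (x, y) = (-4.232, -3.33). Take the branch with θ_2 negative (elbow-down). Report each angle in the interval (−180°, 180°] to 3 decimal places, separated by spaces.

cos θ_2 = (28.9987−2²−5²)/(2·2·5) = -0.0001; θ_2 = -90.0037° (elbow-down)
β = atan2(-3.3300,-4.2320) = -141.8021°; ψ = atan2(-5.0000,1.9997) = -68.2017°
θ_1 = β − ψ = -73.6004°

-73.600 -90.004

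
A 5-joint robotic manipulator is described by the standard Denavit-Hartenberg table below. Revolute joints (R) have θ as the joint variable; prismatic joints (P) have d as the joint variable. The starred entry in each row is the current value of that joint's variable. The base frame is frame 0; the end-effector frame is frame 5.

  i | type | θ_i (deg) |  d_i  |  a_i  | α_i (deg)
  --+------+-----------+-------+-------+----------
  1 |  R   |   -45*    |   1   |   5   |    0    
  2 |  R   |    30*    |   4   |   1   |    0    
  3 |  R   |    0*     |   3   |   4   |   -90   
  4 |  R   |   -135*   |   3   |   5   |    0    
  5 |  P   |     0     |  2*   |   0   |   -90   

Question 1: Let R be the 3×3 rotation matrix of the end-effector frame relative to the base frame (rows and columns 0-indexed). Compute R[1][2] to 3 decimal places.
-0.183

End-effector z-axis (col 2 of R) = (0.6830,-0.1830,0.7071)
R[1][2] = -0.1830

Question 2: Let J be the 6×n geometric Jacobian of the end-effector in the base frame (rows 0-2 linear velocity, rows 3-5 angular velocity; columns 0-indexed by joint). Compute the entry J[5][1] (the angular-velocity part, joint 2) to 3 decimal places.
1.000

axis z_1 = (0.0000,0.0000,1.0000); lever o_n−o_1 = (2.7087,4.4506,10.5355)
cross product → J_v[:, 1] = (-4.4506,2.7087,0.0000)
J_ω[:, 1] = z_1
entry J[5][1] = 1.0000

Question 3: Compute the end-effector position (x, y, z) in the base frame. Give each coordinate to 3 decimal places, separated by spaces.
after link 1: o_1 = (3.5355, -3.5355, 1.0000)
after link 2: o_2 = (4.5015, -3.7944, 5.0000)
after link 3: o_3 = (8.3652, -4.8296, 8.0000)
after link 4: o_4 = (5.7266, -1.0168, 11.5355)
after link 5: o_5 = (6.2442, 0.9151, 11.5355)

6.244 0.915 11.536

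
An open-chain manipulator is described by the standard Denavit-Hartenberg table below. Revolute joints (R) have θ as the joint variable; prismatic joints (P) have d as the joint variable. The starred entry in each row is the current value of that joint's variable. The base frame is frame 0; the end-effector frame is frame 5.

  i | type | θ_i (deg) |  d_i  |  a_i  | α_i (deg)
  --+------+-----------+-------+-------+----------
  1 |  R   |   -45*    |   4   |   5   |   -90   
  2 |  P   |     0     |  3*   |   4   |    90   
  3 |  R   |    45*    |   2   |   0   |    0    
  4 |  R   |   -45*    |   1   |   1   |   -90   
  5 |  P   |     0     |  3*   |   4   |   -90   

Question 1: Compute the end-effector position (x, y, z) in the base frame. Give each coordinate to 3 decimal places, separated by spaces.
14.142 -5.657 7.000

after link 1: o_1 = (3.5355, -3.5355, 4.0000)
after link 2: o_2 = (8.4853, -4.2426, 4.0000)
after link 3: o_3 = (8.4853, -4.2426, 6.0000)
after link 4: o_4 = (9.1924, -4.9497, 7.0000)
after link 5: o_5 = (14.1421, -5.6569, 7.0000)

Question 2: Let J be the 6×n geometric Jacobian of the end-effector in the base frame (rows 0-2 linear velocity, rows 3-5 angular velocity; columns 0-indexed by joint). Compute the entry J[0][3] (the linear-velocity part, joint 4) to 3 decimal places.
1.414

axis z_3 = (0.0000,0.0000,1.0000); lever o_n−o_3 = (5.6569,-1.4142,1.0000)
cross product → J_v[:, 3] = (1.4142,5.6569,-0.0000)
J_ω[:, 3] = z_3
entry J[0][3] = 1.4142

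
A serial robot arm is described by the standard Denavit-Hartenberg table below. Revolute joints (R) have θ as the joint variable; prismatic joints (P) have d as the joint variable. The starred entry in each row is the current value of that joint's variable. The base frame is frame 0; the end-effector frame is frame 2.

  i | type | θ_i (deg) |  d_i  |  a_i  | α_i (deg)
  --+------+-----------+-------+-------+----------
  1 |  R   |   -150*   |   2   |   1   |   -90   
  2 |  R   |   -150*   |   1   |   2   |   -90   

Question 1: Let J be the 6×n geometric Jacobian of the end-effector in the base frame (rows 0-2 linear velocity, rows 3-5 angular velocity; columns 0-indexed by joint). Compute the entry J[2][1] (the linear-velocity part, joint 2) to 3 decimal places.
1.732

axis z_1 = (0.5000,-0.8660,0.0000); lever o_n−o_1 = (2.0000,-0.0000,1.0000)
cross product → J_v[:, 1] = (-0.8660,-0.5000,1.7321)
J_ω[:, 1] = z_1
entry J[2][1] = 1.7321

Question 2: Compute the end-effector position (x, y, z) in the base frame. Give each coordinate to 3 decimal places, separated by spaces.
1.134 -0.500 3.000

after link 1: o_1 = (-0.8660, -0.5000, 2.0000)
after link 2: o_2 = (1.1340, -0.5000, 3.0000)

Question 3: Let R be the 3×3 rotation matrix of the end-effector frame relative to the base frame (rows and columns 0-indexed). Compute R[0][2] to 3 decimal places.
End-effector z-axis (col 2 of R) = (-0.4330,-0.2500,0.8660)
R[0][2] = -0.4330

-0.433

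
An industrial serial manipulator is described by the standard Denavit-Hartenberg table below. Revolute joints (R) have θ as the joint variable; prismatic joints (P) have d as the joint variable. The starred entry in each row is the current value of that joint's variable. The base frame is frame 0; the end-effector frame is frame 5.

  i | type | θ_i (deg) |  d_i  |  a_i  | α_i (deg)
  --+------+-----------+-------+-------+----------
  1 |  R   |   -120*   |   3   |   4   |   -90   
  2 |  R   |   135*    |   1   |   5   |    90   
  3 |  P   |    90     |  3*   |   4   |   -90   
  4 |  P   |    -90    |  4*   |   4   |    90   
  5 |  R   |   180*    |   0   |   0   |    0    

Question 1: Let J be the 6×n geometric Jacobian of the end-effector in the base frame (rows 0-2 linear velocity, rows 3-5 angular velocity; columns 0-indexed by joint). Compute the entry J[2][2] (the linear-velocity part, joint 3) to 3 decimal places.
-0.707

prismatic axis z_2 = (-0.3536,-0.6124,-0.7071)
J_v[:, 2] = z_2; J_ω[:, 2] = (0,0,0)
entry J[2][2] = -0.7071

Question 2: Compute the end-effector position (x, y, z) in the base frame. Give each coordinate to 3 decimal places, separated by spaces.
after link 1: o_1 = (-2.0000, -3.4641, 3.0000)
after link 2: o_2 = (0.6338, -0.9022, -0.5355)
after link 3: o_3 = (3.0372, -4.7394, -2.6569)
after link 4: o_4 = (0.2088, -9.6383, -2.6569)
after link 5: o_5 = (0.2088, -9.6383, -2.6569)

0.209 -9.638 -2.657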